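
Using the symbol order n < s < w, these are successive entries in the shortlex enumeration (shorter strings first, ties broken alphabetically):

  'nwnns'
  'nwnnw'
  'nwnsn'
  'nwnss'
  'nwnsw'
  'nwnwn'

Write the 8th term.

nwnww

Stepping forward 2 times from nwnwn: nwnwn → nwnws, then the target.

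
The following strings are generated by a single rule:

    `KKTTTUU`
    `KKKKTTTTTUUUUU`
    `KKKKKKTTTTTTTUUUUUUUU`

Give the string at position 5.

Reading off run lengths: K runs 2, 4, 6; T runs 3, 5, 7; U runs 2, 5, 8 — each is linear in n (n = 1, 2, …).
For term 5, n = 5, so the run lengths are 10, 11, 14.

KKKKKKKKKKTTTTTTTTTTTUUUUUUUUUUUUUU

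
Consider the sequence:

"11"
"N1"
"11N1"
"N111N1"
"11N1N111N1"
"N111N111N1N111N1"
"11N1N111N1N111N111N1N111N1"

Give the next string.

Each term (from the third on) is the two preceding terms concatenated in order: term 3 = 11·N1 = 11N1.
So term 8 is N111N111N1N111N1·11N1N111N1N111N111N1N111N1.

N111N111N1N111N111N1N111N1N111N111N1N111N1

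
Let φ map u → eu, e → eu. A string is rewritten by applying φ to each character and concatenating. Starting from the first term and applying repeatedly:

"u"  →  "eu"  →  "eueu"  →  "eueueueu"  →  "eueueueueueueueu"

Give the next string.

Rewriting the 16 symbols of eueueueueueueueu one by one yields eu eu eu eu eu eu eu eu eu eu eu eu eu eu eu eu; concatenated:

eueueueueueueueueueueueueueueueu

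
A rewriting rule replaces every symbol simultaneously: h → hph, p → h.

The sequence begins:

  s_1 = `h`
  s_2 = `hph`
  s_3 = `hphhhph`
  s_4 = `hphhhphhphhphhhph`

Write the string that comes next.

Replace each of the 17 characters of hphhhphhphhphhhph in place — hph h hph hph hph h hph hph h hph hph h hph hph hph h hph — and concatenate.

hphhhphhphhphhhphhphhhphhphhhphhphhphhhph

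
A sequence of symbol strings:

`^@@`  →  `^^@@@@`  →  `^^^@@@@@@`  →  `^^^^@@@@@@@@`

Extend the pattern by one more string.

^^^^^@@@@@@@@@@

Each string has the form ^^{n} @^{2n} (n = 1, 2, …).
For the next term, n = 5, so the run lengths are 5, 10.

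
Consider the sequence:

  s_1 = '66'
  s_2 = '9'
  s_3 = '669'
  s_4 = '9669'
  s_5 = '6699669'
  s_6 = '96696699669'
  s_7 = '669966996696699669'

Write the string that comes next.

From term 3 onward, concatenate the second-to-last term with the last: 66·9 = 669, 9·669 = 9669, …
So term 8 is 96696699669·669966996696699669.

96696699669669966996696699669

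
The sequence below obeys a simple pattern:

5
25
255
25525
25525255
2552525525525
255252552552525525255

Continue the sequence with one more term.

This is a Fibonacci-style word recurrence s(k) = s(k−1)·s(k−2): e.g. 25·5 = 255.
The next term joins 255252552552525525255 and 2552525525525.

2552525525525255252552552525525525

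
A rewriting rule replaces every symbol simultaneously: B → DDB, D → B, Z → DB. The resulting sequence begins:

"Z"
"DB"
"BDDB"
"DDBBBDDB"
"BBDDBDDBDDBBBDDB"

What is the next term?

Rewriting the 16 symbols of BBDDBDDBDDBBBDDB one by one yields DDB DDB B B DDB B B DDB B B DDB DDB DDB B B DDB; concatenated:

DDBDDBBBDDBBBDDBBBDDBDDBDDBBBDDB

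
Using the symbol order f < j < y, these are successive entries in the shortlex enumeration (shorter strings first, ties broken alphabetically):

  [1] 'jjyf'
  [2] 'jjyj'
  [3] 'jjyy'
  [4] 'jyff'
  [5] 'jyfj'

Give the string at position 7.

jyjf

Stepping forward 2 times from jyfj: jyfj → jyfy, then the target.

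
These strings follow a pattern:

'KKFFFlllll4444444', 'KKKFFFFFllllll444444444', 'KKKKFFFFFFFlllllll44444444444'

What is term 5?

Reading off run lengths: K runs 2, 3, 4; F runs 3, 5, 7; l runs 5, 6, 7; 4 runs 7, 9, 11 — each is linear in n, where the shown terms are n = 2, 3, 4.
For term 5, n = 6, so the run lengths are 6, 11, 9, 15.

KKKKKKFFFFFFFFFFFlllllllll444444444444444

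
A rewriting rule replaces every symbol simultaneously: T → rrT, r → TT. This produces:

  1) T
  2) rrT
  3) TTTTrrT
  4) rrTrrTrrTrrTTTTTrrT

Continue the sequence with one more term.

Rewriting the 19 symbols of rrTrrTrrTrrTTTTTrrT one by one yields TT TT rrT TT TT rrT TT TT rrT TT TT rrT rrT rrT rrT rrT TT TT rrT; concatenated:

TTTTrrTTTTTrrTTTTTrrTTTTTrrTrrTrrTrrTrrTTTTTrrT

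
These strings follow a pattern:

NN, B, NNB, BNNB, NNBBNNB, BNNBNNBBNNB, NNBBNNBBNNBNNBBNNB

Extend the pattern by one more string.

Each term (from the third on) is the two preceding terms concatenated in order: term 3 = NN·B = NNB.
So term 8 is BNNBNNBBNNB·NNBBNNBBNNBNNBBNNB.

BNNBNNBBNNBNNBBNNBBNNBNNBBNNB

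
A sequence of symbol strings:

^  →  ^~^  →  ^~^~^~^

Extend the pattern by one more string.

^~^~^~^~^~^~^~^

Every step duplicates the string with '~' between the halves.
One more doubling of ^~^~^~^ gives the answer.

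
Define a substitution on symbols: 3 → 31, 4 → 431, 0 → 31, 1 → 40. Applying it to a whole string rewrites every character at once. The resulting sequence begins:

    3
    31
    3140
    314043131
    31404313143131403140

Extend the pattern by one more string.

314043131431314031404313140314043131314043131

Applying the rule to each of the 20 symbols of 31404313143131403140 gives the pieces 31 40 431 31 431 31 40 31 40 431 31 40 31 40 431 31 31 40 431 31, which concatenate to the answer.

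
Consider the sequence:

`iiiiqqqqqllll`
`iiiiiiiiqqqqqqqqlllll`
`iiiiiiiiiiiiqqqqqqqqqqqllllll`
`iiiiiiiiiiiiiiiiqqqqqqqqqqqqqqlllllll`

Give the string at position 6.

Each string has the form i^{4n} q^{3n+2} l^{n+3} (n = 1, 2, …).
For term 6, n = 6, so the run lengths are 24, 20, 9.

iiiiiiiiiiiiiiiiiiiiiiiiqqqqqqqqqqqqqqqqqqqqlllllllll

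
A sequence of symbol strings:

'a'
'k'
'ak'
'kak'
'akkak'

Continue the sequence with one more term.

This is a Fibonacci-style word recurrence s(k) = s(k−2)·s(k−1): e.g. a·k = ak.
So term 6 is kak·akkak.

kakakkak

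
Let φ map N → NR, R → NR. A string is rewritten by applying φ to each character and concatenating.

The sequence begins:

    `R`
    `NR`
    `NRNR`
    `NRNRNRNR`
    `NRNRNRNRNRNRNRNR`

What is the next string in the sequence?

NRNRNRNRNRNRNRNRNRNRNRNRNRNRNRNR

Replace each of the 16 characters of NRNRNRNRNRNRNRNR in place — NR NR NR NR NR NR NR NR NR NR NR NR NR NR NR NR — and concatenate.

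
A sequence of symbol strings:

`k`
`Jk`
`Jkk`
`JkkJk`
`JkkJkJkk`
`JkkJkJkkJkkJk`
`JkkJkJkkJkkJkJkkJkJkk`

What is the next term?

JkkJkJkkJkkJkJkkJkJkkJkkJkJkkJkkJk

From term 3 onward, concatenate the last term with the second-to-last: Jk·k = Jkk, Jkk·Jk = JkkJk, …
The next term joins JkkJkJkkJkkJkJkkJkJkk and JkkJkJkkJkkJk.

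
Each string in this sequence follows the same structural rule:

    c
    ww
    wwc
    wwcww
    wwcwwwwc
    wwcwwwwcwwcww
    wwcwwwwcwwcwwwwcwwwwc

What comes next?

wwcwwwwcwwcwwwwcwwwwcwwcwwwwcwwcww

This is a Fibonacci-style word recurrence s(k) = s(k−1)·s(k−2): e.g. ww·c = wwc.
So term 8 is wwcwwwwcwwcwwwwcwwwwc·wwcwwwwcwwcww.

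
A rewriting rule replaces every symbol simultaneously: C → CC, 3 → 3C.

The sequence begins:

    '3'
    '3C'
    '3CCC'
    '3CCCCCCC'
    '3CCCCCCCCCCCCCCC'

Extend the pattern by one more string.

3CCCCCCCCCCCCCCCCCCCCCCCCCCCCCCC

Applying the rule to each of the 16 symbols of 3CCCCCCCCCCCCCCC gives the pieces 3C CC CC CC CC CC CC CC CC CC CC CC CC CC CC CC, which concatenate to the answer.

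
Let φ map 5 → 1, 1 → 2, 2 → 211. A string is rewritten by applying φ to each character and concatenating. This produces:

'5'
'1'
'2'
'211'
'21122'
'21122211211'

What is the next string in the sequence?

Expanding 21122211211: 2→211, 1→2, 1→2, 2→211, 2→211, 2→211, 1→2, 1→2, 2→211, 1→2, 1→2. Concatenated: 211 2 2 211 211 211 2 2 211 2 2.

211222112112112221122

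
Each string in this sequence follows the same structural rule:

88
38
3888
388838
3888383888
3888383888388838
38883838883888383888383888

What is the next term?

This is a Fibonacci-style word recurrence s(k) = s(k−1)·s(k−2): e.g. 38·88 = 3888.
So term 8 is 38883838883888383888383888·3888383888388838.

388838388838883838883838883888383888388838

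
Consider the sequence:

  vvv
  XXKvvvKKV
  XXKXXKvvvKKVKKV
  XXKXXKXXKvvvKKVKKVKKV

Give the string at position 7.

Every step adds XXK to the front and KKV to the end of the previous string.
From XXKXXKXXKvvvKKVKKVKKV, 3 further steps: XXKXXKXXKvvvKKVKKVKKV → XXKXXKXXKXXKvvvKKVKKVKKVKKV → XXKXXKXXKXXKXXKvvvKKVKKVKKVKKVKKV → (answer).

XXKXXKXXKXXKXXKXXKvvvKKVKKVKKVKKVKKVKKV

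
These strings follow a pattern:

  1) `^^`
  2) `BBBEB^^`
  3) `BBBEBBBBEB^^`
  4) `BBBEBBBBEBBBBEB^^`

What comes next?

Each term is the previous one with BBBEB prepended.
Applying this once more to BBBEBBBBEBBBBEB^^:

BBBEBBBBEBBBBEBBBBEB^^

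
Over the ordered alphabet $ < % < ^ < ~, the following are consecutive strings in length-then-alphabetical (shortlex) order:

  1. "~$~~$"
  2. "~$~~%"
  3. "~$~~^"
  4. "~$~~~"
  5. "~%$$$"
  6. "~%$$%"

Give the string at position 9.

Stepping forward 3 times from ~%$$%: ~%$$% → ~%$$^ → ~%$$~, then the target.

~%$%$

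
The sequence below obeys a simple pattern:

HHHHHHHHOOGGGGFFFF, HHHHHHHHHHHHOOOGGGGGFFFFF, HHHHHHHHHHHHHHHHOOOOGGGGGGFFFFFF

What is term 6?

The n-th term is 4n H's then n O's then n+2 G's then n+2 F's, where the shown terms are n = 2, 3, 4.
At n = 7 the blocks have lengths 28, 7, 9, 9.

HHHHHHHHHHHHHHHHHHHHHHHHHHHHOOOOOOOGGGGGGGGGFFFFFFFFF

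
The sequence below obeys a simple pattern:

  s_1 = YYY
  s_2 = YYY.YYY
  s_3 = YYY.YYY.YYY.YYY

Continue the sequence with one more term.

Each string is two copies of the previous one joined by '.'.
One more doubling of YYY.YYY.YYY.YYY gives the answer.

YYY.YYY.YYY.YYY.YYY.YYY.YYY.YYY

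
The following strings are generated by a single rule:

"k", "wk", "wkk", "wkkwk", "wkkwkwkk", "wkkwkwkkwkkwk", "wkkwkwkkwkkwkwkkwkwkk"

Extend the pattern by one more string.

wkkwkwkkwkkwkwkkwkwkkwkkwkwkkwkkwk

This is a Fibonacci-style word recurrence s(k) = s(k−1)·s(k−2): e.g. wk·k = wkk.
So term 8 is wkkwkwkkwkkwkwkkwkwkk·wkkwkwkkwkkwk.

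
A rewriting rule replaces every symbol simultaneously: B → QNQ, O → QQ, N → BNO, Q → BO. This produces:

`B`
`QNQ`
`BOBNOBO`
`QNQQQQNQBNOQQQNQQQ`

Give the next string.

Applying the rule to each of the 18 symbols of QNQQQQNQBNOQQQNQQQ gives the pieces BO BNO BO BO BO BO BNO BO QNQ BNO QQ BO BO BO BNO BO BO BO, which concatenate to the answer.

BOBNOBOBOBOBOBNOBOQNQBNOQQBOBOBOBNOBOBOBO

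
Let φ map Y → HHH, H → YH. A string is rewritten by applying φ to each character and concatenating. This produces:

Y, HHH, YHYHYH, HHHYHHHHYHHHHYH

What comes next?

YHYHYHHHHYHYHYHYHHHHYHYHYHYHHHHYH

φ(HHHYHHHHYHHHHYH) expands symbol-by-symbol to YH YH YH HHH YH YH YH YH HHH YH YH YH YH HHH YH; joining the 15 pieces gives the next term.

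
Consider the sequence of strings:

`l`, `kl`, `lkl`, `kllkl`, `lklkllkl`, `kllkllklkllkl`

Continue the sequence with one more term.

lklkllklkllkllklkllkl

This is a Fibonacci-style word recurrence s(k) = s(k−2)·s(k−1): e.g. l·kl = lkl.
The next term joins lklkllkl and kllkllklkllkl.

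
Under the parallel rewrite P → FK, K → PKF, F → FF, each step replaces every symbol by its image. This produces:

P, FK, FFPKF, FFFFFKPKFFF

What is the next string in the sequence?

FFFFFFFFFFPKFFKPKFFFFFFF

Rewriting each symbol of FFFFFKPKFFF: F→FF, F→FF, F→FF, F→FF, F→FF, K→PKF, P→FK, K→PKF, F→FF, F→FF, F→FF, which concatenates to FF FF FF FF FF PKF FK PKF FF FF FF.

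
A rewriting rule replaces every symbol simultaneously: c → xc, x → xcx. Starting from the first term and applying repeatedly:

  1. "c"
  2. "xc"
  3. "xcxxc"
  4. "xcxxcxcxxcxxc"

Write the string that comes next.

Rewriting the 13 symbols of xcxxcxcxxcxxc one by one yields xcx xc xcx xcx xc xcx xc xcx xcx xc xcx xcx xc; concatenated:

xcxxcxcxxcxxcxcxxcxcxxcxxcxcxxcxxc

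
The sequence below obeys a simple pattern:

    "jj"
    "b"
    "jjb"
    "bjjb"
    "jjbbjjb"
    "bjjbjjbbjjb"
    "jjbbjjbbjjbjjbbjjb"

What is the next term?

bjjbjjbbjjbjjbbjjbbjjbjjbbjjb

This is a Fibonacci-style word recurrence s(k) = s(k−2)·s(k−1): e.g. jj·b = jjb.
Continuing: bjjbjjbbjjb · jjbbjjbbjjbjjbbjjb gives term 8.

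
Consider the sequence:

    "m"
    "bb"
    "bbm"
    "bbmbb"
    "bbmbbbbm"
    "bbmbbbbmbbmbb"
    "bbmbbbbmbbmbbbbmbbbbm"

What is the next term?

bbmbbbbmbbmbbbbmbbbbmbbmbbbbmbbmbb

From term 3 onward, concatenate the last term with the second-to-last: bb·m = bbm, bbm·bb = bbmbb, …
Continuing: bbmbbbbmbbmbbbbmbbbbm · bbmbbbbmbbmbb gives term 8.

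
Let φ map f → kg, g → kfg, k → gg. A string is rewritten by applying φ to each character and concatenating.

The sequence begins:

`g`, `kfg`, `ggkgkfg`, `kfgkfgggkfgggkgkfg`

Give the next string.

ggkgkfgggkgkfgkfgkfgggkgkfgkfgkfgggkfgggkgkfg

Applying the rule to each of the 18 symbols of kfgkfgggkfgggkgkfg gives the pieces gg kg kfg gg kg kfg kfg kfg gg kg kfg kfg kfg gg kfg gg kg kfg, which concatenate to the answer.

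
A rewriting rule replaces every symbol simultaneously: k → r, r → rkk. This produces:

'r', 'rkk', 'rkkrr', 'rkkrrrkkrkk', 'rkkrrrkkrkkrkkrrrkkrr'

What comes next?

Replace each of the 21 characters of rkkrrrkkrkkrkkrrrkkrr in place — rkk r r rkk rkk rkk r r rkk r r rkk r r rkk rkk rkk r r rkk rkk — and concatenate.

rkkrrrkkrkkrkkrrrkkrrrkkrrrkkrkkrkkrrrkkrkk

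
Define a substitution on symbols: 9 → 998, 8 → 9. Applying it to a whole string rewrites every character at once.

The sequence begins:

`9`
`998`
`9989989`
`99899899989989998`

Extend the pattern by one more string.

Applying the rule to each of the 17 symbols of 99899899989989998 gives the pieces 998 998 9 998 998 9 998 998 998 9 998 998 9 998 998 998 9, which concatenate to the answer.

99899899989989998998998999899899989989989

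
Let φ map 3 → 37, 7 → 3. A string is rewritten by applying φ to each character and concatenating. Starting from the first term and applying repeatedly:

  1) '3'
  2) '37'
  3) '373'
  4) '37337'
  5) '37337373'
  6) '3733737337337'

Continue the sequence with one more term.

373373733733737337373

Replace each of the 13 characters of 3733737337337 in place — 37 3 37 37 3 37 3 37 37 3 37 37 3 — and concatenate.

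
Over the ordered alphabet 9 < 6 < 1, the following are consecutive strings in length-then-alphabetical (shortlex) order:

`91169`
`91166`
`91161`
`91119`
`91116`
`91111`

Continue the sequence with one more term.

Find the rightmost character of 91111 below 1, bump it to the next letter, and reset everything to its right to 9.

69999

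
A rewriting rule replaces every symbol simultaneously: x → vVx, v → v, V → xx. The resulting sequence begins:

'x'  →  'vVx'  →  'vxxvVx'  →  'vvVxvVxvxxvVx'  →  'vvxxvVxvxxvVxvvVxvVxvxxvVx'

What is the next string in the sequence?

Replace each of the 26 characters of vvxxvVxvxxvVxvvVxvVxvxxvVx in place — v v vVx vVx v xx vVx v vVx vVx v xx vVx v v xx vVx v xx vVx v vVx vVx v xx vVx — and concatenate.

vvvVxvVxvxxvVxvvVxvVxvxxvVxvvxxvVxvxxvVxvvVxvVxvxxvVx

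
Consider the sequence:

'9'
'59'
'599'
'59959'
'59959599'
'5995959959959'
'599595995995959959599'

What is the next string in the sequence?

From term 3 onward, concatenate the last term with the second-to-last: 59·9 = 599, 599·59 = 59959, …
So term 8 is 599595995995959959599·5995959959959.

5995959959959599595995995959959959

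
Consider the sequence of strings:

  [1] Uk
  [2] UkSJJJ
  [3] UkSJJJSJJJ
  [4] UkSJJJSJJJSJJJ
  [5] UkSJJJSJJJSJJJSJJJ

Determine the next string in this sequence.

UkSJJJSJJJSJJJSJJJSJJJ

Each term is the previous one with SJJJ appended.
So the next term is UkSJJJSJJJSJJJSJJJ·SJJJ.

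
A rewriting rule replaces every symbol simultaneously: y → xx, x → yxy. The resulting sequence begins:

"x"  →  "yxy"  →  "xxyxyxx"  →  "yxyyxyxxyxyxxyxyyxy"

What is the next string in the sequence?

Rewriting the 19 symbols of yxyyxyxxyxyxxyxyyxy one by one yields xx yxy xx xx yxy xx yxy yxy xx yxy xx yxy yxy xx yxy xx xx yxy xx; concatenated:

xxyxyxxxxyxyxxyxyyxyxxyxyxxyxyyxyxxyxyxxxxyxyxx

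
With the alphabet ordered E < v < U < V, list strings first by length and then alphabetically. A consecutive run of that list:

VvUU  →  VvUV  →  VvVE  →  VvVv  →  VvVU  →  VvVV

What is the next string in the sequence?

Find the rightmost character of VvVV below V, bump it to the next letter, and reset everything to its right to E.

VUEE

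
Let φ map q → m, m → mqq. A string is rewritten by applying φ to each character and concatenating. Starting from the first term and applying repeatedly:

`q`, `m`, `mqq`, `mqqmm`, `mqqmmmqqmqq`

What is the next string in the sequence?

mqqmmmqqmqqmqqmmmqqmm

Apply φ to mqqmmmqqmqq symbol by symbol: m→mqq, q→m, q→m, m→mqq, m→mqq, m→mqq, q→m, q→m, m→mqq, q→m, q→m; joined: mqq m m mqq mqq mqq m m mqq m m.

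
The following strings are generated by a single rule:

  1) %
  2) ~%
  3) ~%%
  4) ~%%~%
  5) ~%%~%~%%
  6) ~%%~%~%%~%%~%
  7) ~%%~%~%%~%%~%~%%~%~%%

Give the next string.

~%%~%~%%~%%~%~%%~%~%%~%%~%~%%~%%~%

From term 3 onward, concatenate the last term with the second-to-last: ~%·% = ~%%, ~%%·~% = ~%%~%, …
The next term joins ~%%~%~%%~%%~%~%%~%~%% and ~%%~%~%%~%%~%.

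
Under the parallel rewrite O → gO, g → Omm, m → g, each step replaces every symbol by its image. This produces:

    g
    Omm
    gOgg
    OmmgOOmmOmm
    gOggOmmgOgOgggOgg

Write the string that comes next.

Rewriting the 17 symbols of gOggOmmgOgOgggOgg one by one yields Omm gO Omm Omm gO g g Omm gO Omm gO Omm Omm Omm gO Omm Omm; concatenated:

OmmgOOmmOmmgOggOmmgOOmmgOOmmOmmOmmgOOmmOmm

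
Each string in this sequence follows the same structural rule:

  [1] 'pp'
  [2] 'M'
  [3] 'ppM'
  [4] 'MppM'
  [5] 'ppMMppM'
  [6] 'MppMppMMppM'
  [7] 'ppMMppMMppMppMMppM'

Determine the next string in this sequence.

MppMppMMppMppMMppMMppMppMMppM

From term 3 onward, concatenate the second-to-last term with the last: pp·M = ppM, M·ppM = MppM, …
So term 8 is MppMppMMppM·ppMMppMMppMppMMppM.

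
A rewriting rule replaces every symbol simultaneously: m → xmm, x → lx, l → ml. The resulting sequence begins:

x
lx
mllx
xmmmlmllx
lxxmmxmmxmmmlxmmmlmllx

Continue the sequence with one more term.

Rewriting the 22 symbols of lxxmmxmmxmmmlxmmmlmllx one by one yields ml lx lx xmm xmm lx xmm xmm lx xmm xmm xmm ml lx xmm xmm xmm ml xmm ml ml lx; concatenated:

mllxlxxmmxmmlxxmmxmmlxxmmxmmxmmmllxxmmxmmxmmmlxmmmlmllx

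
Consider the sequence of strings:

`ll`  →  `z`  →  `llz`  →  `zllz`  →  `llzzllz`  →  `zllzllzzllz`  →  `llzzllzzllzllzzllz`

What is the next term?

zllzllzzllzllzzllzzllzllzzllz

From term 3 onward, concatenate the second-to-last term with the last: ll·z = llz, z·llz = zllz, …
So term 8 is zllzllzzllz·llzzllzzllzllzzllz.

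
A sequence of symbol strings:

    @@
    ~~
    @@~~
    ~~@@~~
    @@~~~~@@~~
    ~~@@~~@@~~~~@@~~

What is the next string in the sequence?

This is a Fibonacci-style word recurrence s(k) = s(k−2)·s(k−1): e.g. @@·~~ = @@~~.
Continuing: @@~~~~@@~~ · ~~@@~~@@~~~~@@~~ gives term 7.

@@~~~~@@~~~~@@~~@@~~~~@@~~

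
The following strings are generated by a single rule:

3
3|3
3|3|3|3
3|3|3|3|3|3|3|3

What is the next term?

3|3|3|3|3|3|3|3|3|3|3|3|3|3|3|3

Each string is two copies of the previous one joined by '|'.
One more doubling of 3|3|3|3|3|3|3|3 gives the answer.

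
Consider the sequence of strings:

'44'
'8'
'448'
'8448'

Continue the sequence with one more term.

4488448

From term 3 onward, concatenate the second-to-last term with the last: 44·8 = 448, 8·448 = 8448, …
Continuing: 448 · 8448 gives term 5.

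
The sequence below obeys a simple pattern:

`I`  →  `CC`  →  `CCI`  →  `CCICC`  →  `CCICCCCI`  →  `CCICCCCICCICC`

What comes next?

From term 3 onward, concatenate the last term with the second-to-last: CC·I = CCI, CCI·CC = CCICC, …
The next term joins CCICCCCICCICC and CCICCCCI.

CCICCCCICCICCCCICCCCI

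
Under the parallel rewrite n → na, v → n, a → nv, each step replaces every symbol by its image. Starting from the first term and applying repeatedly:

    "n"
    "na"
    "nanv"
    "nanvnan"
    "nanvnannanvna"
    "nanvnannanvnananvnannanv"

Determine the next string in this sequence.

nanvnannanvnananvnannanvnanvnannanvnananvnan

Replace each of the 24 characters of nanvnannanvnananvnannanv in place — na nv na n na nv na na nv na n na nv na nv na n na nv na na nv na n — and concatenate.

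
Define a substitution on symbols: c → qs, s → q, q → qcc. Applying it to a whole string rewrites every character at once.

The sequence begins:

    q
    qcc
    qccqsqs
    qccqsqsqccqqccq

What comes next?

Rewriting the 15 symbols of qccqsqsqccqqccq one by one yields qcc qs qs qcc q qcc q qcc qs qs qcc qcc qs qs qcc; concatenated:

qccqsqsqccqqccqqccqsqsqccqccqsqsqcc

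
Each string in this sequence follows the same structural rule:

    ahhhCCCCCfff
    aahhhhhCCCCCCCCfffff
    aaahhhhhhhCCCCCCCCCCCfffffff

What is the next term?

Each string has the form a^{n} h^{2n+1} C^{3n+2} f^{2n+1} (n = 1, 2, …).
At n = 4 the blocks have lengths 4, 9, 14, 9.

aaaahhhhhhhhhCCCCCCCCCCCCCCfffffffff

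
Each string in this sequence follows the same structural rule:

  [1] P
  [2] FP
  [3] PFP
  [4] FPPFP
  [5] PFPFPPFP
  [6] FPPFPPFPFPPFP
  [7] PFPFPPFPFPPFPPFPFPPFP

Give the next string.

Each term (from the third on) is the two preceding terms concatenated in order: term 3 = P·FP = PFP.
The next term joins FPPFPPFPFPPFP and PFPFPPFPFPPFPPFPFPPFP.

FPPFPPFPFPPFPPFPFPPFPFPPFPPFPFPPFP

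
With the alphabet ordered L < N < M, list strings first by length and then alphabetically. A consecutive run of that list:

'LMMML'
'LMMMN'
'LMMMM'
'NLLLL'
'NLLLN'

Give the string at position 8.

Advancing 3 positions from NLLLN through NLLLN → NLLLM → NLLNL reaches term 8.

NLLNN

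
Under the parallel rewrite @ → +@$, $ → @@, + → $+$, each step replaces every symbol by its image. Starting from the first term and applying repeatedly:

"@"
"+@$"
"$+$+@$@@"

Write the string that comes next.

Apply φ to $+$+@$@@ symbol by symbol: $→@@, +→$+$, $→@@, +→$+$, @→+@$, $→@@, @→+@$, @→+@$; joined: @@ $+$ @@ $+$ +@$ @@ +@$ +@$.

@@$+$@@$+$+@$@@+@$+@$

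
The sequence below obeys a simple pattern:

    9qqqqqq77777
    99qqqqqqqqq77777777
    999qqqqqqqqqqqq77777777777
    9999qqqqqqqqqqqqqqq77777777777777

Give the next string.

Term n consists of n-1 9's, followed by 3n q's, followed by 3n-1 7's, where the shown terms are n = 2, 3, 4, 5.
At n = 6 the blocks have lengths 5, 18, 17.

99999qqqqqqqqqqqqqqqqqq77777777777777777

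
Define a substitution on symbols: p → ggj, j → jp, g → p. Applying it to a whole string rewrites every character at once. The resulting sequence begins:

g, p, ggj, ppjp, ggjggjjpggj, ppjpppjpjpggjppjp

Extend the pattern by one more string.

ggjggjjpggjggjggjjpggjjpggjppjpggjggjjpggj

Replace each of the 17 characters of ppjpppjpjpggjppjp in place — ggj ggj jp ggj ggj ggj jp ggj jp ggj p p jp ggj ggj jp ggj — and concatenate.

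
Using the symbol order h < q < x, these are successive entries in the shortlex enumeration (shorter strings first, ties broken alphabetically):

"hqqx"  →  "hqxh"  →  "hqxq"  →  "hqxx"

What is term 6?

hxhq

Stepping forward 2 times from hqxx: hqxx → hxhh, then the target.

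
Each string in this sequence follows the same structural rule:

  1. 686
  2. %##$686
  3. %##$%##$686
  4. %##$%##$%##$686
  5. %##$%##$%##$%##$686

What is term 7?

%##$%##$%##$%##$%##$%##$686

Each term is the previous one with %##$ prepended.
From %##$%##$%##$%##$686, 2 further steps: %##$%##$%##$%##$686 → %##$%##$%##$%##$%##$686 → (answer).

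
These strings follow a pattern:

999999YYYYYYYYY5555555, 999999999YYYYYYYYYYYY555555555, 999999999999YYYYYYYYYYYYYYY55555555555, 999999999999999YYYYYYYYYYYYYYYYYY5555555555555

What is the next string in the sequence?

Reading off run lengths: 9 runs 6, 9, 12, 15; Y runs 9, 12, 15, 18; 5 runs 7, 9, 11, 13 — each is linear in n, where the shown terms are n = 2, 3, 4, 5.
Setting n = 6 gives 18, 21, 15 characters in each block.

999999999999999999YYYYYYYYYYYYYYYYYYYYY555555555555555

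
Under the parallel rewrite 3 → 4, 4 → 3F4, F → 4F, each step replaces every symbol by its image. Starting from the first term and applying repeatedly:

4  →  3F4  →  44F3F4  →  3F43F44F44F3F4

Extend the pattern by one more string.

Replace each of the 14 characters of 3F43F44F44F3F4 in place — 4 4F 3F4 4 4F 3F4 3F4 4F 3F4 3F4 4F 4 4F 3F4 — and concatenate.

44F3F444F3F43F44F3F43F44F44F3F4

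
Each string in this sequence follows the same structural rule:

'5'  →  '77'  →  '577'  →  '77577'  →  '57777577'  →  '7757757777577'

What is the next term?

577775777757757777577

This is a Fibonacci-style word recurrence s(k) = s(k−2)·s(k−1): e.g. 5·77 = 577.
The next term joins 57777577 and 7757757777577.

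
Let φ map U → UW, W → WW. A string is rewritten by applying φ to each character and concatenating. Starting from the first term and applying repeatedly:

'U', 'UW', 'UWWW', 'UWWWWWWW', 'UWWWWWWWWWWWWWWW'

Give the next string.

Applying the rule to each of the 16 symbols of UWWWWWWWWWWWWWWW gives the pieces UW WW WW WW WW WW WW WW WW WW WW WW WW WW WW WW, which concatenate to the answer.

UWWWWWWWWWWWWWWWWWWWWWWWWWWWWWWW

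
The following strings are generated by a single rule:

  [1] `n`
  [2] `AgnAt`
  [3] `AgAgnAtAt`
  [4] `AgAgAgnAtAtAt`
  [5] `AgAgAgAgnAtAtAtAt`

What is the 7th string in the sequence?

AgAgAgAgAgAgnAtAtAtAtAtAt

s(k+1) = Ag·s(k)·At, so each term gains Ag as a prefix and At as a suffix.
From AgAgAgAgnAtAtAtAt, 2 further steps: AgAgAgAgnAtAtAtAt → AgAgAgAgAgnAtAtAtAtAt → (answer).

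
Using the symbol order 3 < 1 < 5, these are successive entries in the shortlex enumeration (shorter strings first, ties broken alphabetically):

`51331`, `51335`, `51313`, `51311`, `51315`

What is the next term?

The successor of 51315 increments the rightmost position that isn't already 5 and resets every position after it to 3.

51353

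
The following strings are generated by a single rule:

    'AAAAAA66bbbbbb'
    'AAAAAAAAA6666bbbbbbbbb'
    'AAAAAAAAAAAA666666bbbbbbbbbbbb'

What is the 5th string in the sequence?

The n-th term is 3n+3 A's then 2n 6's then 3n+3 b's (n = 1, 2, …).
For term 5, n = 5, so the run lengths are 18, 10, 18.

AAAAAAAAAAAAAAAAAA6666666666bbbbbbbbbbbbbbbbbb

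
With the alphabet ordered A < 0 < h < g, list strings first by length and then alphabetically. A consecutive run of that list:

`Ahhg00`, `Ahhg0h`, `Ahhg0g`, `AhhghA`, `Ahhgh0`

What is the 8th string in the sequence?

Continuing the enumeration 3 steps past Ahhgh0: Ahhgh0 → Ahhghh → Ahhghg → (answer).

AhhggA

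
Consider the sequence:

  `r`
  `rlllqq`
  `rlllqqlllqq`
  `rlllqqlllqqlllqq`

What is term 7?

rlllqqlllqqlllqqlllqqlllqqlllqq

Each term is the previous one with lllqq appended.
From rlllqqlllqqlllqq, 3 further steps: rlllqqlllqqlllqq → rlllqqlllqqlllqqlllqq → rlllqqlllqqlllqqlllqqlllqq → (answer).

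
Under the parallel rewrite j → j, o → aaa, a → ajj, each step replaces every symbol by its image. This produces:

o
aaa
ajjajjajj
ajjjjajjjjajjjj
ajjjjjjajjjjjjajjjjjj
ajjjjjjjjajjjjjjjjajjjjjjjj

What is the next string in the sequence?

ajjjjjjjjjjajjjjjjjjjjajjjjjjjjjj

Applying the rule to each of the 27 symbols of ajjjjjjjjajjjjjjjjajjjjjjjj gives the pieces ajj j j j j j j j j ajj j j j j j j j j ajj j j j j j j j j, which concatenate to the answer.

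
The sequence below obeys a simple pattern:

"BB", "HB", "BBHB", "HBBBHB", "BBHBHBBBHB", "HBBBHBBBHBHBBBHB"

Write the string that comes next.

BBHBHBBBHBHBBBHBBBHBHBBBHB

From term 3 onward, concatenate the second-to-last term with the last: BB·HB = BBHB, HB·BBHB = HBBBHB, …
Continuing: BBHBHBBBHB · HBBBHBBBHBHBBBHB gives term 7.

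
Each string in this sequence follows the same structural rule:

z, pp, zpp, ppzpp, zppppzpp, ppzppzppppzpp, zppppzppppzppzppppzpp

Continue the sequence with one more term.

ppzppzppppzppzppppzppppzppzppppzpp

Each term (from the third on) is the two preceding terms concatenated in order: term 3 = z·pp = zpp.
So term 8 is ppzppzppppzpp·zppppzppppzppzppppzpp.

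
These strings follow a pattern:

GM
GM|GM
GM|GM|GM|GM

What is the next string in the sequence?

Each string is two copies of the previous one joined by '|'.
One more doubling of GM|GM|GM|GM gives the answer.

GM|GM|GM|GM|GM|GM|GM|GM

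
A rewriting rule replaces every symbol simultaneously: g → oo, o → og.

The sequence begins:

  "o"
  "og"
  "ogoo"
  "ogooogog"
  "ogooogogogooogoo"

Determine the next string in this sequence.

φ(ogooogogogooogoo) expands symbol-by-symbol to og oo og og og oo og oo og oo og og og oo og og; joining the 16 pieces gives the next term.

ogooogogogooogooogooogogogooogog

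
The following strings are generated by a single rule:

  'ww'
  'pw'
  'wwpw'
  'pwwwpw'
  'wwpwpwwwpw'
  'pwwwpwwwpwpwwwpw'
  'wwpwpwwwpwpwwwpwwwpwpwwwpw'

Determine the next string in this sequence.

From term 3 onward, concatenate the second-to-last term with the last: ww·pw = wwpw, pw·wwpw = pwwwpw, …
So term 8 is pwwwpwwwpwpwwwpw·wwpwpwwwpwpwwwpwwwpwpwwwpw.

pwwwpwwwpwpwwwpwwwpwpwwwpwpwwwpwwwpwpwwwpw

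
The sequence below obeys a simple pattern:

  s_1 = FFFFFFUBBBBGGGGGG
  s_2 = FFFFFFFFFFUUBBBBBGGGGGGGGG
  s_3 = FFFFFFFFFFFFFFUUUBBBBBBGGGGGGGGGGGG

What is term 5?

The n-th term is 4n+2 F's then n U's then n+3 B's then 3n+3 G's (n = 1, 2, …).
At n = 5 the blocks have lengths 22, 5, 8, 18.

FFFFFFFFFFFFFFFFFFFFFFUUUUUBBBBBBBBGGGGGGGGGGGGGGGGGG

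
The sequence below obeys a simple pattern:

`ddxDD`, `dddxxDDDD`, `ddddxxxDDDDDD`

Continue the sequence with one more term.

Reading off run lengths: d runs 2, 3, 4; x runs 1, 2, 3; D runs 2, 4, 6 — each is linear in n (n = 1, 2, …).
For the next term, n = 4, so the run lengths are 5, 4, 8.

dddddxxxxDDDDDDDD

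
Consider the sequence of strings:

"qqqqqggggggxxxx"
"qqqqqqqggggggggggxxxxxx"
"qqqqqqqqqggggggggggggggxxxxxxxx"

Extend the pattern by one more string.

Term n consists of 2n+3 q's, followed by 4n+2 g's, followed by 2n+2 x's (n = 1, 2, …).
For the next term, n = 4, so the run lengths are 11, 18, 10.

qqqqqqqqqqqggggggggggggggggggxxxxxxxxxx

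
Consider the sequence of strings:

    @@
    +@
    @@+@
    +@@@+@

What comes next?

@@+@+@@@+@

This is a Fibonacci-style word recurrence s(k) = s(k−2)·s(k−1): e.g. @@·+@ = @@+@.
The next term joins @@+@ and +@@@+@.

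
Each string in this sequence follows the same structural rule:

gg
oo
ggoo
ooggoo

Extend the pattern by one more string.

Each term (from the third on) is the two preceding terms concatenated in order: term 3 = gg·oo = ggoo.
So term 5 is ggoo·ooggoo.

ggooooggoo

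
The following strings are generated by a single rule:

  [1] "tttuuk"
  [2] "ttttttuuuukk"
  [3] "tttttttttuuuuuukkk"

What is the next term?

Term n consists of 3n t's, followed by 2n u's, followed by n k's (n = 1, 2, …).
At n = 4 the blocks have lengths 12, 8, 4.

ttttttttttttuuuuuuuukkkk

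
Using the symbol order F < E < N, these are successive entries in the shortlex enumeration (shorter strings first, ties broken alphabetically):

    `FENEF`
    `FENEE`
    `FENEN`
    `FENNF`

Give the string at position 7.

FNFFF

Advancing 3 positions from FENNF through FENNF → FENNE → FENNN reaches term 7.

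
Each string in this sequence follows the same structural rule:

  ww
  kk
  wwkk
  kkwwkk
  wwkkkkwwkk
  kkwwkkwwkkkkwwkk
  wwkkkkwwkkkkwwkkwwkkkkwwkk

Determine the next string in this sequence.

kkwwkkwwkkkkwwkkwwkkkkwwkkkkwwkkwwkkkkwwkk

This is a Fibonacci-style word recurrence s(k) = s(k−2)·s(k−1): e.g. ww·kk = wwkk.
The next term joins kkwwkkwwkkkkwwkk and wwkkkkwwkkkkwwkkwwkkkkwwkk.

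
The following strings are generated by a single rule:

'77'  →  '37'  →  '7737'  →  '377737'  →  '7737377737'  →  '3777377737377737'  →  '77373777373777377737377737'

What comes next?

377737773737773777373777373777377737377737

This is a Fibonacci-style word recurrence s(k) = s(k−2)·s(k−1): e.g. 77·37 = 7737.
So term 8 is 3777377737377737·77373777373777377737377737.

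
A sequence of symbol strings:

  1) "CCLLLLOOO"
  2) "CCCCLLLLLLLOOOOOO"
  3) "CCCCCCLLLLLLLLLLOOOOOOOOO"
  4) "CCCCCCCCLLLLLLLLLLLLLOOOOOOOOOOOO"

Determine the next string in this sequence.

CCCCCCCCCCLLLLLLLLLLLLLLLLOOOOOOOOOOOOOOO

Reading off run lengths: C runs 2, 4, 6, 8; L runs 4, 7, 10, 13; O runs 3, 6, 9, 12 — each is linear in n (n = 1, 2, …).
At n = 5 the blocks have lengths 10, 16, 15.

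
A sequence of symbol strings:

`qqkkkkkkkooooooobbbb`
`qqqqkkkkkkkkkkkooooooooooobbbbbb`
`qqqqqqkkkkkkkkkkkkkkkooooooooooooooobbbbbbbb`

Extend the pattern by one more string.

Term n consists of 2n q's, followed by 4n+3 k's, followed by 4n+3 o's, followed by 2n+2 b's (n = 1, 2, …).
For the next term, n = 4, so the run lengths are 8, 19, 19, 10.

qqqqqqqqkkkkkkkkkkkkkkkkkkkooooooooooooooooooobbbbbbbbbb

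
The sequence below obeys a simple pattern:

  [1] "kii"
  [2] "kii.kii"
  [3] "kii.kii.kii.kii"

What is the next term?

Each string is two copies of the previous one joined by '.'.
So the next term is two copies of kii.kii.kii.kii with '.' between the halves.

kii.kii.kii.kii.kii.kii.kii.kii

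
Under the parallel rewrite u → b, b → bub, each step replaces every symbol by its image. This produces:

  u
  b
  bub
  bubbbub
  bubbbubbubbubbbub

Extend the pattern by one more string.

bubbbubbubbubbbubbubbbubbubbbubbubbubbbub

φ(bubbbubbubbubbbub) expands symbol-by-symbol to bub b bub bub bub b bub bub b bub bub b bub bub bub b bub; joining the 17 pieces gives the next term.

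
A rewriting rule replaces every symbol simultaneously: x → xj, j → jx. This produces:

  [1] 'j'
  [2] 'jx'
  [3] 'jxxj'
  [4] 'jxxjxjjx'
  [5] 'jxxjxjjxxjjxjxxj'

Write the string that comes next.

φ(jxxjxjjxxjjxjxxj) expands symbol-by-symbol to jx xj xj jx xj jx jx xj xj jx jx xj jx xj xj jx; joining the 16 pieces gives the next term.

jxxjxjjxxjjxjxxjxjjxjxxjjxxjxjjx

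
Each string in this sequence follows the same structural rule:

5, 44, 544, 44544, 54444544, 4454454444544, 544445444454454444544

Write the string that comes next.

4454454444544544445444454454444544

From term 3 onward, concatenate the second-to-last term with the last: 5·44 = 544, 44·544 = 44544, …
Continuing: 4454454444544 · 544445444454454444544 gives term 8.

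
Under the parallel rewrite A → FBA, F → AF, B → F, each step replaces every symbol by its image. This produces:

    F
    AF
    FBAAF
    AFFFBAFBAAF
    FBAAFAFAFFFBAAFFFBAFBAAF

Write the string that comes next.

AFFFBAFBAAFFBAAFFBAAFAFAFFFBAFBAAFAFAFFFBAAFFFBAFBAAF

Applying the rule to each of the 24 symbols of FBAAFAFAFFFBAAFFFBAFBAAF gives the pieces AF F FBA FBA AF FBA AF FBA AF AF AF F FBA FBA AF AF AF F FBA AF F FBA FBA AF, which concatenate to the answer.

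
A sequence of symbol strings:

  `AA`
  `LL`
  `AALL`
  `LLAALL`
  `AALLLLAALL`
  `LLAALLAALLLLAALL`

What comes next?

AALLLLAALLLLAALLAALLLLAALL

Each term (from the third on) is the two preceding terms concatenated in order: term 3 = AA·LL = AALL.
So term 7 is AALLLLAALL·LLAALLAALLLLAALL.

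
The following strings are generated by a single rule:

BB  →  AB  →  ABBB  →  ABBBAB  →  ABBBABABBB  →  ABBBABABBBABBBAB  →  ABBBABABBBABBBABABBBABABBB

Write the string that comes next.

Each term (from the third on) is the previous term followed by the one before it: term 3 = AB·BB = ABBB.
Continuing: ABBBABABBBABBBABABBBABABBB · ABBBABABBBABBBAB gives term 8.

ABBBABABBBABBBABABBBABABBBABBBABABBBABBBAB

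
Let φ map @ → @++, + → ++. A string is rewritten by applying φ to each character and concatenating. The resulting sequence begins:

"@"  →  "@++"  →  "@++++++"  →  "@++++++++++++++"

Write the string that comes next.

Applying the rule to each of the 15 symbols of @++++++++++++++ gives the pieces @++ ++ ++ ++ ++ ++ ++ ++ ++ ++ ++ ++ ++ ++ ++, which concatenate to the answer.

@++++++++++++++++++++++++++++++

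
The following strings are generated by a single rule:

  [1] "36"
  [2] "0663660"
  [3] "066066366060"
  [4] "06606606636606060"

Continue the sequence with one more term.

Every step adds 066 to the front and 60 to the end of the previous string.
One more step from 06606606636606060 gives the answer.

0660660660663660606060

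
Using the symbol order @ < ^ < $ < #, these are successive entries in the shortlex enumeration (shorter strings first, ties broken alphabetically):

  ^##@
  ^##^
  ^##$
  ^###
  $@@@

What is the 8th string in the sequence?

Advancing 3 positions from $@@@ through $@@@ → $@@^ → $@@$ reaches term 8.

$@@#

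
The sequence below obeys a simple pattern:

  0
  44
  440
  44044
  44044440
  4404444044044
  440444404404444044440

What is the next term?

4404444044044440444404404444044044

From term 3 onward, concatenate the last term with the second-to-last: 44·0 = 440, 440·44 = 44044, …
Continuing: 440444404404444044440 · 4404444044044 gives term 8.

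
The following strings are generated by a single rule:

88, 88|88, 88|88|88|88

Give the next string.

Every step duplicates the string with '|' between the halves.
So the next term is two copies of 88|88|88|88 with '|' between the halves.

88|88|88|88|88|88|88|88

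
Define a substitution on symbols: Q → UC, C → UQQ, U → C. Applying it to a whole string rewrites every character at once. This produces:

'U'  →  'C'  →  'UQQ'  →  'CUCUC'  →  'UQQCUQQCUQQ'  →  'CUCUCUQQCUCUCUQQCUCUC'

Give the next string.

Rewriting the 21 symbols of CUCUCUQQCUCUCUQQCUCUC one by one yields UQQ C UQQ C UQQ C UC UC UQQ C UQQ C UQQ C UC UC UQQ C UQQ C UQQ; concatenated:

UQQCUQQCUQQCUCUCUQQCUQQCUQQCUCUCUQQCUQQCUQQ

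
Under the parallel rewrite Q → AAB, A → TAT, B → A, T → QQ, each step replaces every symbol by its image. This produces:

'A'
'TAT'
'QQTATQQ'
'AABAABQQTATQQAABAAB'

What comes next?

φ(AABAABQQTATQQAABAAB) expands symbol-by-symbol to TAT TAT A TAT TAT A AAB AAB QQ TAT QQ AAB AAB TAT TAT A TAT TAT A; joining the 19 pieces gives the next term.

TATTATATATTATAAABAABQQTATQQAABAABTATTATATATTATA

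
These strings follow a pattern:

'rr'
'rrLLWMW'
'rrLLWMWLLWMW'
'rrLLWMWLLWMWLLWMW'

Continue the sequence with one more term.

The strings grow by a fixed suffix LLWMW each time.
Applying this once more to rrLLWMWLLWMWLLWMW:

rrLLWMWLLWMWLLWMWLLWMW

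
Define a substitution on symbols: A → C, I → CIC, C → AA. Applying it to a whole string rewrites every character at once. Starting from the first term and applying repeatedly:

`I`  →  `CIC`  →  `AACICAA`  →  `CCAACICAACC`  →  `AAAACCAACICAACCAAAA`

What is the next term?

Applying the rule to each of the 19 symbols of AAAACCAACICAACCAAAA gives the pieces C C C C AA AA C C AA CIC AA C C AA AA C C C C, which concatenate to the answer.

CCCCAAAACCAACICAACCAAAACCCC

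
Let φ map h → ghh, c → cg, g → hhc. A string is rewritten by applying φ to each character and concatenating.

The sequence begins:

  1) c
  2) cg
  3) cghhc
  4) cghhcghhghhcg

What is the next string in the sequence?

Rewriting the 13 symbols of cghhcghhghhcg one by one yields cg hhc ghh ghh cg hhc ghh ghh hhc ghh ghh cg hhc; concatenated:

cghhcghhghhcghhcghhghhhhcghhghhcghhc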